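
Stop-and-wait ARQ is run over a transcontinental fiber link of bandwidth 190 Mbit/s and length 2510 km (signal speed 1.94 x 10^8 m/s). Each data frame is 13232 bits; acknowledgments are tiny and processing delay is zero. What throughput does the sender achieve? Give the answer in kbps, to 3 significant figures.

510 kbps

t_tx = L/R = 13232/190000000 = 6.96421e-05 s.
t_prop = 2510000/194000000 = 0.0129381 s; RTT = 0.0258763 s.
Cycle = t_tx + RTT = 0.0259459 s.
Throughput = L / cycle = 13232 / 0.0259459 = 510 kbps.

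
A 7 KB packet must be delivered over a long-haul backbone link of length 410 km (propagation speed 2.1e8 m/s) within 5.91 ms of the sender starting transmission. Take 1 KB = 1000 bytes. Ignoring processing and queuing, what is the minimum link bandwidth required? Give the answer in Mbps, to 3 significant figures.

14.1 Mbps

L = 56000 bits.
Propagation delay = 410000 / 210000000 = 1.95238 ms.
Transmission budget = 5.91 − 1.95238 = 3.95762 ms.
R ≥ L / t_tx = 56000 bits / 0.00395762 s = 14.1 Mbps.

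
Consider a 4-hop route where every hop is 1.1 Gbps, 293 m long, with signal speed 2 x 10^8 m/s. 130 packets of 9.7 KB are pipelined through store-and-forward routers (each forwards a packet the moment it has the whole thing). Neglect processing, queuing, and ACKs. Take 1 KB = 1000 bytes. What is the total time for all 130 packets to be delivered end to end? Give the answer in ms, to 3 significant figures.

9.39 ms

Per-hop transmission t_tx = L/R = 77600/1100000000 = 0.0705455 ms.
Per-hop propagation t_prop = 293/200000000 = 0.001465 ms.
Pipeline fill: first packet needs 4·t_tx to clear all hops; remaining 129 packets each add one t_tx.
Total = (4+130-1)·t_tx + 4·t_prop = 133·0.0705455 + 4·0.001465 = 9.39 ms.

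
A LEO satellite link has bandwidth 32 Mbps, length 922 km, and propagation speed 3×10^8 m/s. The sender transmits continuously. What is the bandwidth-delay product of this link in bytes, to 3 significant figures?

Propagation delay = 922000 / 300000000 = 0.00307333 s.
BDP = R × t_prop = 32000000 × 0.00307333 = 98346.7 bits.
In bytes: 98346.7/8 = 12300 bytes.

12300 bytes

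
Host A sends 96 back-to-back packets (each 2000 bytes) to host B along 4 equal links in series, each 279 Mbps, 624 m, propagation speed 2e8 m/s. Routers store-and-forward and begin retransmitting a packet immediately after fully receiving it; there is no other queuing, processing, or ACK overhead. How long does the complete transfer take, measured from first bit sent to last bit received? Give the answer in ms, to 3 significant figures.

5.69 ms

Per-hop transmission t_tx = L/R = 16000/279000000 = 0.0573477 ms.
Per-hop propagation t_prop = 624/200000000 = 0.00312 ms.
Pipeline fill: first packet needs 4·t_tx to clear all hops; remaining 95 packets each add one t_tx.
Total = (4+96-1)·t_tx + 4·t_prop = 99·0.0573477 + 4·0.00312 = 5.69 ms.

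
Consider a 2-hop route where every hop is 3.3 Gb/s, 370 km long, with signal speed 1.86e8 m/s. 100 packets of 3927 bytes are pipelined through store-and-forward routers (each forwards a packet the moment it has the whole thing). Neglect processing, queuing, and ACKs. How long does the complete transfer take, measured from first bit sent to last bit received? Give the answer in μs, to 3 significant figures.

Per-hop transmission t_tx = L/R = 31416/3300000000 = 9.52 μs.
Per-hop propagation t_prop = 370000/186000000 = 1989.25 μs.
Pipeline fill: first packet needs 2·t_tx to clear all hops; remaining 99 packets each add one t_tx.
Total = (2+100-1)·t_tx + 2·t_prop = 101·9.52 + 2·1989.25 = 4940 μs.

4940 μs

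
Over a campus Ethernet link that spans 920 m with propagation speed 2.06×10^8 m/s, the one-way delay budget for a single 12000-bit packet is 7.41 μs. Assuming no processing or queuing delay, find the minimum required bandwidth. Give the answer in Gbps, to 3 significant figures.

Propagation delay = 920 / 206000000 = 4.46602 μs.
Transmission budget = 7.41 − 4.46602 = 2.94398 μs.
R ≥ L / t_tx = 12000 bits / 2.94398e-06 s = 4.08 Gbps.

4.08 Gbps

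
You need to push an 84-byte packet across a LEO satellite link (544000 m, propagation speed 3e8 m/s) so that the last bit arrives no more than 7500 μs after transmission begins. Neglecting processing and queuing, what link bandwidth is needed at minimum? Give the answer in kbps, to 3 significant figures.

118 kbps

L = 672 bits.
Propagation delay = 544000 / 300000000 = 1813.33 μs.
Transmission budget = 7500 − 1813.33 = 5686.67 μs.
R ≥ L / t_tx = 672 bits / 0.00568667 s = 118 kbps.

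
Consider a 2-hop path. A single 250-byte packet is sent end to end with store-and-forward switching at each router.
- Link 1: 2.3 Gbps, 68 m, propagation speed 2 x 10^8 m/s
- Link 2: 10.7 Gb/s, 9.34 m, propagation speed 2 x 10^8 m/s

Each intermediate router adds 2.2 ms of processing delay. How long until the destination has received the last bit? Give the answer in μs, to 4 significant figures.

2201 μs

L = 250 × 8 = 2000 bits.
Transmission delays (L/R per hop): 0.869565, 0.186916 μs; sum = 1.05648 μs.
Propagation delays (d/s per hop): 0.34, 0.0467 μs; sum = 0.3867 μs.
Processing at 1 router(s): 1 × 2.2 ms = 2200 μs.
End-to-end = 2201 μs.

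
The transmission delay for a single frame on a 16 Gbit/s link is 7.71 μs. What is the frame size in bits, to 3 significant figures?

123000 bits

L = R × t_tx = 16000000000 b/s × 7.71e-06 s = 123360 bits.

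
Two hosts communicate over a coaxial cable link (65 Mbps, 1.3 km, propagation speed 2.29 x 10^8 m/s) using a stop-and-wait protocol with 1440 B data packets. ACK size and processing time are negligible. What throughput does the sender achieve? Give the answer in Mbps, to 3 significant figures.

t_tx = L/R = 11520/65000000 = 0.000177231 s.
t_prop = 1300/229000000 = 5.67686e-06 s; RTT = 1.13537e-05 s.
Cycle = t_tx + RTT = 0.000188584 s.
Throughput = L / cycle = 11520 / 0.000188584 = 61.1 Mbps.

61.1 Mbps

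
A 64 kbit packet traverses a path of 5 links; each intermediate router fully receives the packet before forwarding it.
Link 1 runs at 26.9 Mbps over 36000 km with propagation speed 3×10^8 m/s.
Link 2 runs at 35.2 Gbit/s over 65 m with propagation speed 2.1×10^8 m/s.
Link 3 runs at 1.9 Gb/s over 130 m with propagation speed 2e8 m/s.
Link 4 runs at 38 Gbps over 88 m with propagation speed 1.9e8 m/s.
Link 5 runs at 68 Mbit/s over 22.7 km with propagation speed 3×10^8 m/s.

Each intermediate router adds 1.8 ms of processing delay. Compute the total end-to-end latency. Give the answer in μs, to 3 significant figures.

L = 64000 bits.
Transmission delays (L/R per hop): 2379.18, 1.81818, 33.6842, 1.68421, 941.176 μs; sum = 3357.55 μs.
Propagation delays (d/s per hop): 120000, 0.309524, 0.65, 0.463158, 75.6667 μs; sum = 120077 μs.
Processing at 4 router(s): 4 × 1.8 ms = 7200 μs.
End-to-end = 131000 μs.

131000 μs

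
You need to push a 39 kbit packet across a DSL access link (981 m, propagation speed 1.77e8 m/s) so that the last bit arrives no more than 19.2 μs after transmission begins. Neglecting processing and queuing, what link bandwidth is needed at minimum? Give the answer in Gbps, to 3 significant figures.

2.86 Gbps

Propagation delay = 981 / 177000000 = 5.54237 μs.
Transmission budget = 19.2 − 5.54237 = 13.6576 μs.
R ≥ L / t_tx = 39000 bits / 1.36576e-05 s = 2.86 Gbps.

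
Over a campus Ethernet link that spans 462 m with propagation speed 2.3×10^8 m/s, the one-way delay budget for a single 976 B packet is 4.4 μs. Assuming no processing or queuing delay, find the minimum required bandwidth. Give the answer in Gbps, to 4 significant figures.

3.265 Gbps

L = 7808 bits.
Propagation delay = 462 / 2.3e+08 = 2.0087 μs.
Transmission budget = 4.4 − 2.0087 = 2.3913 μs.
R ≥ L / t_tx = 7808 bits / 2.3913e-06 s = 3.265 Gbps.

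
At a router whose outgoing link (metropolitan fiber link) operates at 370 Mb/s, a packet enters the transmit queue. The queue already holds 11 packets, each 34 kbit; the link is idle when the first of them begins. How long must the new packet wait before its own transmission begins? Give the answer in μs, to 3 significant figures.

1010 μs

Each queued packet: L/R = 34000/370000000 = 91.8919 μs.
11 queued → 1010.81 μs.
Queuing delay = 1010 μs.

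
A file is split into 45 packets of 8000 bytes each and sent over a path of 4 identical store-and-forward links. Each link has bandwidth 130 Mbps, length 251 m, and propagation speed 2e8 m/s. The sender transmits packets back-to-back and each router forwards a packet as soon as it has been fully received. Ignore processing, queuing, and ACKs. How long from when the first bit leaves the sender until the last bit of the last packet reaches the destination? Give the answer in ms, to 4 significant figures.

23.64 ms

Per-hop transmission t_tx = L/R = 64000/130000000 = 0.492308 ms.
Per-hop propagation t_prop = 251/200000000 = 0.001255 ms.
Pipeline fill: first packet needs 4·t_tx to clear all hops; remaining 44 packets each add one t_tx.
Total = (4+45-1)·t_tx + 4·t_prop = 48·0.492308 + 4·0.001255 = 23.64 ms.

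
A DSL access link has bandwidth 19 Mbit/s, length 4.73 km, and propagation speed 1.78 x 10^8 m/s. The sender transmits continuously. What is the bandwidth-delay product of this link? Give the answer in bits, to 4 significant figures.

Propagation delay = 4730 / 178000000 = 2.6573e-05 s.
BDP = R × t_prop = 19000000 × 2.6573e-05 = 504.888 bits.

504.9 bits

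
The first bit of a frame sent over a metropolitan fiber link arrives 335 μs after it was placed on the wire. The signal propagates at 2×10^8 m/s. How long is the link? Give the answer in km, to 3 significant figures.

67.0 km

d = s × t_prop = 200000000 × 0.000335 = 67.0 km.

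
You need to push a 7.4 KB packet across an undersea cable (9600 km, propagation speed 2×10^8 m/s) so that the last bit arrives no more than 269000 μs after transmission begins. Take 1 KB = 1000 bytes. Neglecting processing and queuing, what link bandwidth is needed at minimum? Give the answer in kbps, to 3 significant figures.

268 kbps

L = 59200 bits.
Propagation delay = 9600000 / 200000000 = 48000 μs.
Transmission budget = 269000 − 48000 = 221000 μs.
R ≥ L / t_tx = 59200 bits / 0.221 s = 268 kbps.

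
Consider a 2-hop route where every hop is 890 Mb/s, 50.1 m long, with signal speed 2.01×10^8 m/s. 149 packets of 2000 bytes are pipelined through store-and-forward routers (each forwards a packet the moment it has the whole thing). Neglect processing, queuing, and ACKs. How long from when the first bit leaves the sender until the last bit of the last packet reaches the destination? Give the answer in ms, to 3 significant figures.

2.70 ms

Per-hop transmission t_tx = L/R = 16000/890000000 = 0.0179775 ms.
Per-hop propagation t_prop = 50.1/2.01e+08 = 0.000249254 ms.
Pipeline fill: first packet needs 2·t_tx to clear all hops; remaining 148 packets each add one t_tx.
Total = (2+149-1)·t_tx + 2·t_prop = 150·0.0179775 + 2·0.000249254 = 2.70 ms.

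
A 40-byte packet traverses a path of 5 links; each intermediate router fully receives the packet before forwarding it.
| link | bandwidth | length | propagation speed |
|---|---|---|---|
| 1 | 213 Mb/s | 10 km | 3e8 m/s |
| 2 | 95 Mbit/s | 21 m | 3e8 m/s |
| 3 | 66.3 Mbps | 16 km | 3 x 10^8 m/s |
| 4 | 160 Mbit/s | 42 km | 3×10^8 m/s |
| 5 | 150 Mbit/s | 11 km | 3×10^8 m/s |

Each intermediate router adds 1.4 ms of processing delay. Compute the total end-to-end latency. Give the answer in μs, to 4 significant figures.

L = 40 × 8 = 320 bits.
Transmission delays (L/R per hop): 1.50235, 3.36842, 4.82655, 2, 2.13333 μs; sum = 13.8306 μs.
Propagation delays (d/s per hop): 33.3333, 0.07, 53.3333, 140, 36.6667 μs; sum = 263.403 μs.
Processing at 4 router(s): 4 × 1.4 ms = 5600 μs.
End-to-end = 5877 μs.

5877 μs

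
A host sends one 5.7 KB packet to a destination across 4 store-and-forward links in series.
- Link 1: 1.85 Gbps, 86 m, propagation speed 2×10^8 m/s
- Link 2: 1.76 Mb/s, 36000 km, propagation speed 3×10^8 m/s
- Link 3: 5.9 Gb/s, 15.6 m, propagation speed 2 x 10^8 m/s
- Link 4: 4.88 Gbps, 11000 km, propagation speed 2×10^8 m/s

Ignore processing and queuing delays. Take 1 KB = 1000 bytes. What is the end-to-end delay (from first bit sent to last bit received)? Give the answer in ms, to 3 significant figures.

L = 45600 bits.
Transmission delays (L/R per hop): 0.0246486, 25.9091, 0.00772881, 0.00934426 ms; sum = 25.9508 ms.
Propagation delays (d/s per hop): 0.00043, 120, 7.8e-05, 55 ms; sum = 175.001 ms.
End-to-end = 201 ms.

201 ms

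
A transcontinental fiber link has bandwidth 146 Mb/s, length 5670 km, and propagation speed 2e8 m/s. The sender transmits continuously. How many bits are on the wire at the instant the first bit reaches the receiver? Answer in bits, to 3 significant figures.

4140000 bits

Propagation delay = 5670000 / 200000000 = 0.02835 s.
BDP = R × t_prop = 146000000 × 0.02835 = 4139100 bits.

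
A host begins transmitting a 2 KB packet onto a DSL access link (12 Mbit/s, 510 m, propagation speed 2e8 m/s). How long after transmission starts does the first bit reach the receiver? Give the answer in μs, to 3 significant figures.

2.55 μs

First bit experiences only propagation delay: d/s = 510/200000000 = 2.55 μs.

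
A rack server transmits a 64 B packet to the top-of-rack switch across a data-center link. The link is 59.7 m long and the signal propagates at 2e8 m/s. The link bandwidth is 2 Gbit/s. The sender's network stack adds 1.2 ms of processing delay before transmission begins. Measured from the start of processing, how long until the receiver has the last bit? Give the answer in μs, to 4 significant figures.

L = 64 × 8 = 512 bits.
Transmission delay = L/R = 512 / 2000000000 = 0.256 μs.
Propagation delay = d/s = 59.7 m / 200000000 m/s = 0.2985 μs.
Plus processing delay 1.2 ms = 1200 μs.
Total = 1201 μs.

1201 μs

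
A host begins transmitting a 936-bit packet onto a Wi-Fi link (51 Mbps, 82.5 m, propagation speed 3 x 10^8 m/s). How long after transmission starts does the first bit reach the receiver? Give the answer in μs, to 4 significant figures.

First bit experiences only propagation delay: d/s = 82.5/300000000 = 0.2750 μs.

0.2750 μs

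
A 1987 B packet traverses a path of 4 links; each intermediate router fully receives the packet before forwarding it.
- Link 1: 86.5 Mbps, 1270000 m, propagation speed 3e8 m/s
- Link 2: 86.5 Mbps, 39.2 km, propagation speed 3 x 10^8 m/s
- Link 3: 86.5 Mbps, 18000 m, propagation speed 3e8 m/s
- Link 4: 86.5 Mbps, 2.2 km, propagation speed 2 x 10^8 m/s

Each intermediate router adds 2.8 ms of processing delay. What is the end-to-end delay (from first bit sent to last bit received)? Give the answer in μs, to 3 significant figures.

L = 1987 × 8 = 15896 bits.
Transmission delay per hop = L/R = 15896/86500000 = 183.769 μs; 4 hops → 735.075 μs.
Propagation delays (d/s per hop): 4233.33, 130.667, 60, 11 μs; sum = 4435 μs.
Processing at 3 router(s): 3 × 2.8 ms = 8400 μs.
End-to-end = 13600 μs.

13600 μs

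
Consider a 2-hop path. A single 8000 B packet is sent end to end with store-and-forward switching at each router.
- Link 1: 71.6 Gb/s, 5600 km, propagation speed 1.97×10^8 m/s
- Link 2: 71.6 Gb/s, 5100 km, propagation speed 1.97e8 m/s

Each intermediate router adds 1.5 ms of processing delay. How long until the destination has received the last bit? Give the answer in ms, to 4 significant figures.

55.82 ms

L = 8000 × 8 = 64000 bits.
Transmission delay per hop = L/R = 64000/71600000000 = 0.000893855 ms; 2 hops → 0.00178771 ms.
Propagation delays (d/s per hop): 28.4264, 25.8883 ms; sum = 54.3147 ms.
Processing at 1 router(s): 1 × 1.5 ms = 1.5 ms.
End-to-end = 55.82 ms.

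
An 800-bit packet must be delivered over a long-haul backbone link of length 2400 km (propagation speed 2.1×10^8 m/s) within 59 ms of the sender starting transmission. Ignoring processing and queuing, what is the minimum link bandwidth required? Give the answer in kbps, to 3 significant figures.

Propagation delay = 2400000 / 210000000 = 11.4286 ms.
Transmission budget = 59 − 11.4286 = 47.5714 ms.
R ≥ L / t_tx = 800 bits / 0.0475714 s = 16.8 kbps.

16.8 kbps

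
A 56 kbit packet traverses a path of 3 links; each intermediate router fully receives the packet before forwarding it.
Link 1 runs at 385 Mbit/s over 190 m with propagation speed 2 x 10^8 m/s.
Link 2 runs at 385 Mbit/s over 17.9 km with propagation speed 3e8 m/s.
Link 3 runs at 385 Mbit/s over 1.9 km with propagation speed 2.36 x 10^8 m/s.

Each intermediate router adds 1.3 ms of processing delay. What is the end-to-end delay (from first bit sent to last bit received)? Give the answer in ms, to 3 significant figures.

L = 56000 bits.
Transmission delay per hop = L/R = 56000/385000000 = 0.145455 ms; 3 hops → 0.436364 ms.
Propagation delays (d/s per hop): 0.00095, 0.0596667, 0.00805085 ms; sum = 0.0686675 ms.
Processing at 2 router(s): 2 × 1.3 ms = 2.6 ms.
End-to-end = 3.11 ms.

3.11 ms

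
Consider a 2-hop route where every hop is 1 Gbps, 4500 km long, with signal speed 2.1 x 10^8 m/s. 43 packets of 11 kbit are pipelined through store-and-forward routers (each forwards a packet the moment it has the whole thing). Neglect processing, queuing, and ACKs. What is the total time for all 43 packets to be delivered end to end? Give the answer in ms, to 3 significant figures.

43.3 ms

Per-hop transmission t_tx = L/R = 11000/1000000000 = 0.011 ms.
Per-hop propagation t_prop = 4500000/210000000 = 21.4286 ms.
Pipeline fill: first packet needs 2·t_tx to clear all hops; remaining 42 packets each add one t_tx.
Total = (2+43-1)·t_tx + 2·t_prop = 44·0.011 + 2·21.4286 = 43.3 ms.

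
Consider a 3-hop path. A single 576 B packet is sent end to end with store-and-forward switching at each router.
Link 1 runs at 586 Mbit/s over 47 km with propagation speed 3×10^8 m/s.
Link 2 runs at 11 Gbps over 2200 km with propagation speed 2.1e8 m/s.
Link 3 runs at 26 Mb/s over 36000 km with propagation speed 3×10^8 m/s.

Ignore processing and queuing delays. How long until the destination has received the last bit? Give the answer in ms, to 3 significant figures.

131 ms

L = 576 × 8 = 4608 bits.
Transmission delays (L/R per hop): 0.00786348, 0.000418909, 0.177231 ms; sum = 0.185513 ms.
Propagation delays (d/s per hop): 0.156667, 10.4762, 120 ms; sum = 130.633 ms.
End-to-end = 131 ms.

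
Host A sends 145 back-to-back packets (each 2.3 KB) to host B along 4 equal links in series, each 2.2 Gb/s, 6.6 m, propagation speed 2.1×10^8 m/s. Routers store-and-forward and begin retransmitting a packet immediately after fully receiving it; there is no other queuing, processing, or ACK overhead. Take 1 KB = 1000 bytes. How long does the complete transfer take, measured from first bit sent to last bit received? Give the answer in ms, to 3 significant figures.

1.24 ms

Per-hop transmission t_tx = L/R = 18400/2200000000 = 0.00836364 ms.
Per-hop propagation t_prop = 6.6/210000000 = 3.14286e-05 ms.
Pipeline fill: first packet needs 4·t_tx to clear all hops; remaining 144 packets each add one t_tx.
Total = (4+145-1)·t_tx + 4·t_prop = 148·0.00836364 + 4·3.14286e-05 = 1.24 ms.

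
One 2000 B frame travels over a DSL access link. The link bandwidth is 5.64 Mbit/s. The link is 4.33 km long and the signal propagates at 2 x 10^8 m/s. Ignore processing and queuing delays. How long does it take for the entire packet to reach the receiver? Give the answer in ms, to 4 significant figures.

L = 2000 × 8 = 16000 bits.
Transmission delay = L/R = 16000 / 5640000 = 2.83688 ms.
Propagation delay = d/s = 4330 m / 200000000 m/s = 0.02165 ms.
Total = 2.859 ms.

2.859 ms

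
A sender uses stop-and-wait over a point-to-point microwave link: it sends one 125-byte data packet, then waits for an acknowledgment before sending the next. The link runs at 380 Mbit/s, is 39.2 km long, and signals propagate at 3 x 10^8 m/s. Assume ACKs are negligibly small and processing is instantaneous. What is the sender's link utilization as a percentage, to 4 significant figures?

t_tx = L/R = 1000/380000000 = 2.63158e-06 s.
t_prop = 39200/300000000 = 0.000130667 s; RTT = 0.000261333 s.
Cycle = t_tx + RTT = 0.000263965 s.
Utilization = t_tx / cycle = 2.63158e-06/0.000263965 = 0.9969 %.

0.9969 %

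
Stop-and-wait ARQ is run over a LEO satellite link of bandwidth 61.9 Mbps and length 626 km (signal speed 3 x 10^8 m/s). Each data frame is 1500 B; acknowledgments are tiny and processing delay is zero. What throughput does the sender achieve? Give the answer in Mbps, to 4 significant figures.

2.748 Mbps

t_tx = L/R = 12000/61900000 = 0.000193861 s.
t_prop = 626000/300000000 = 0.00208667 s; RTT = 0.00417333 s.
Cycle = t_tx + RTT = 0.00436719 s.
Throughput = L / cycle = 12000 / 0.00436719 = 2.748 Mbps.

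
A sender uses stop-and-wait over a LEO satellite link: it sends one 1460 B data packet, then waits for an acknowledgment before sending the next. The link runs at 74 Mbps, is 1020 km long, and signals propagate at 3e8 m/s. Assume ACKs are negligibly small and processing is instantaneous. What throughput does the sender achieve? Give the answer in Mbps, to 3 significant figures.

1.68 Mbps

t_tx = L/R = 11680/74000000 = 0.000157838 s.
t_prop = 1020000/300000000 = 0.0034 s; RTT = 0.0068 s.
Cycle = t_tx + RTT = 0.00695784 s.
Throughput = L / cycle = 11680 / 0.00695784 = 1.68 Mbps.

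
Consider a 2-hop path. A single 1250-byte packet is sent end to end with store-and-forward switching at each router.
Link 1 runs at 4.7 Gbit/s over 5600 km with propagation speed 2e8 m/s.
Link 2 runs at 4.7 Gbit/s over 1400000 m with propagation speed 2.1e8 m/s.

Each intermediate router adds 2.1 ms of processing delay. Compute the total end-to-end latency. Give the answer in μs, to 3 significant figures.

36800 μs

L = 1250 × 8 = 10000 bits.
Transmission delay per hop = L/R = 10000/4700000000 = 2.12766 μs; 2 hops → 4.25532 μs.
Propagation delays (d/s per hop): 28000, 6666.67 μs; sum = 34666.7 μs.
Processing at 1 router(s): 1 × 2.1 ms = 2100 μs.
End-to-end = 36800 μs.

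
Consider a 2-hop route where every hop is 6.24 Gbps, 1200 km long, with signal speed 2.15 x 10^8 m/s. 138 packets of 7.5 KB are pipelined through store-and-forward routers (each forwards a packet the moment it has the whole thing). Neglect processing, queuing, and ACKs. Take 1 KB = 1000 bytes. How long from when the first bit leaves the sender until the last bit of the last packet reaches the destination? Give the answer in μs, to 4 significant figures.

Per-hop transmission t_tx = L/R = 60000/6240000000 = 9.61538 μs.
Per-hop propagation t_prop = 1200000/215000000 = 5581.4 μs.
Pipeline fill: first packet needs 2·t_tx to clear all hops; remaining 137 packets each add one t_tx.
Total = (2+138-1)·t_tx + 2·t_prop = 139·9.61538 + 2·5581.4 = 12500 μs.

12500 μs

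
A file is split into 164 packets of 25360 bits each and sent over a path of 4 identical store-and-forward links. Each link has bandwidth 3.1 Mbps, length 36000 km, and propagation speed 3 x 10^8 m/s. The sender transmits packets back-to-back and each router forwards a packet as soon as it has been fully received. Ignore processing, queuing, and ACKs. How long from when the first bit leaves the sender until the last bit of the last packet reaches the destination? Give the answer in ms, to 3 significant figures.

Per-hop transmission t_tx = L/R = 25360/3100000 = 8.18065 ms.
Per-hop propagation t_prop = 36000000/300000000 = 120 ms.
Pipeline fill: first packet needs 4·t_tx to clear all hops; remaining 163 packets each add one t_tx.
Total = (4+164-1)·t_tx + 4·t_prop = 167·8.18065 + 4·120 = 1850 ms.

1850 ms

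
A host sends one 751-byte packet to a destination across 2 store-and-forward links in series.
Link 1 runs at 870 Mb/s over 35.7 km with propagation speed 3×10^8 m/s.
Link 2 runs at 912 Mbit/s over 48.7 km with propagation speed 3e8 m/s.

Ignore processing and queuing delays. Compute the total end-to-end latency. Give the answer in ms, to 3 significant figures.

L = 751 × 8 = 6008 bits.
Transmission delays (L/R per hop): 0.00690575, 0.00658772 ms; sum = 0.0134935 ms.
Propagation delays (d/s per hop): 0.119, 0.162333 ms; sum = 0.281333 ms.
End-to-end = 0.295 ms.

0.295 ms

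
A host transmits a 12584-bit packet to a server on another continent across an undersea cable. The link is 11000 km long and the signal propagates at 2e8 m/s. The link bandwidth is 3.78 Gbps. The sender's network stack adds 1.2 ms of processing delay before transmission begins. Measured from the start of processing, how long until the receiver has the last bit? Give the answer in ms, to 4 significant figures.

Transmission delay = L/R = 12584 / 3780000000 = 0.0033291 ms.
Propagation delay = d/s = 11000000 m / 200000000 m/s = 55 ms.
Plus processing delay 1.2 ms = 1.2 ms.
Total = 56.20 ms.

56.20 ms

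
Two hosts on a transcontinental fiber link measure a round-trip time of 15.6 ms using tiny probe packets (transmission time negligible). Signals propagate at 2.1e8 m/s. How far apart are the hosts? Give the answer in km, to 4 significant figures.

One-way propagation = RTT/2 = 7.8 ms.
d = s × t = 210000000 × 0.0078 = 1638 km.

1638 km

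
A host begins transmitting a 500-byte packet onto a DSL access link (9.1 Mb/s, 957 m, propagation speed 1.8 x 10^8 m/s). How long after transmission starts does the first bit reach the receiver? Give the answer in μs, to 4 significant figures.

First bit experiences only propagation delay: d/s = 957/180000000 = 5.317 μs.

5.317 μs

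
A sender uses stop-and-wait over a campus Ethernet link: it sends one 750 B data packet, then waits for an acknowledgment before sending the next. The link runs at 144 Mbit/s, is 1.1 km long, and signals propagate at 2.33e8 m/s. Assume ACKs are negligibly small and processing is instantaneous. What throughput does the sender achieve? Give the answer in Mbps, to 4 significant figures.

117.4 Mbps

t_tx = L/R = 6000/144000000 = 4.16667e-05 s.
t_prop = 1100/233000000 = 4.72103e-06 s; RTT = 9.44206e-06 s.
Cycle = t_tx + RTT = 5.11087e-05 s.
Throughput = L / cycle = 6000 / 5.11087e-05 = 117.4 Mbps.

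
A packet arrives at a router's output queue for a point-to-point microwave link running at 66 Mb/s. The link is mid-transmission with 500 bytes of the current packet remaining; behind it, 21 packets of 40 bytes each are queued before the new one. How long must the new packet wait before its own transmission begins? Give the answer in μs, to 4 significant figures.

162.4 μs

Each queued packet: L/R = 320/66000000 = 4.84848 μs.
21 queued → 101.818 μs.
Plus remaining 4000 bits of current packet: 60.6061 μs.
Queuing delay = 162.4 μs.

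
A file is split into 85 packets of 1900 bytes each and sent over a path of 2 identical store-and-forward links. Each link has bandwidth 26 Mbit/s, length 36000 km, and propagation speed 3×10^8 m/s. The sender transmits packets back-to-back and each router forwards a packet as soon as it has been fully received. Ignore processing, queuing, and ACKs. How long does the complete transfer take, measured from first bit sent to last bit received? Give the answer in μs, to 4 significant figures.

Per-hop transmission t_tx = L/R = 15200/26000000 = 584.615 μs.
Per-hop propagation t_prop = 36000000/300000000 = 120000 μs.
Pipeline fill: first packet needs 2·t_tx to clear all hops; remaining 84 packets each add one t_tx.
Total = (2+85-1)·t_tx + 2·t_prop = 86·584.615 + 2·120000 = 290300 μs.

290300 μs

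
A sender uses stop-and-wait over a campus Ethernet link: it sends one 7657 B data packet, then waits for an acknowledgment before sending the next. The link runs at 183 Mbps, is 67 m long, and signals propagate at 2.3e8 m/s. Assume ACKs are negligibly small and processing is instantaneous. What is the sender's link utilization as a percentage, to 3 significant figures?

t_tx = L/R = 61256/183000000 = 0.000334732 s.
t_prop = 67/2.3e+08 = 2.91304e-07 s; RTT = 5.82609e-07 s.
Cycle = t_tx + RTT = 0.000335315 s.
Utilization = t_tx / cycle = 0.000334732/0.000335315 = 99.8 %.

99.8 %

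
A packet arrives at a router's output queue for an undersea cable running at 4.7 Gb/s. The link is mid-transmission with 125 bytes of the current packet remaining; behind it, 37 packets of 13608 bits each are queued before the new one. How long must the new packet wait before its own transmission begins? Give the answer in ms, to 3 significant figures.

0.107 ms

Each queued packet: L/R = 13608/4700000000 = 0.00289532 ms.
37 queued → 0.107127 ms.
Plus remaining 1000 bits of current packet: 0.000212766 ms.
Queuing delay = 0.107 ms.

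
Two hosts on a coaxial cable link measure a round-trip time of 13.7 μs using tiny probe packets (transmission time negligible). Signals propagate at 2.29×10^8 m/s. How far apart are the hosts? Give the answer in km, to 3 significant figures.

1.57 km

One-way propagation = RTT/2 = 6.85 μs.
d = s × t = 229000000 × 6.85e-06 = 1.57 km.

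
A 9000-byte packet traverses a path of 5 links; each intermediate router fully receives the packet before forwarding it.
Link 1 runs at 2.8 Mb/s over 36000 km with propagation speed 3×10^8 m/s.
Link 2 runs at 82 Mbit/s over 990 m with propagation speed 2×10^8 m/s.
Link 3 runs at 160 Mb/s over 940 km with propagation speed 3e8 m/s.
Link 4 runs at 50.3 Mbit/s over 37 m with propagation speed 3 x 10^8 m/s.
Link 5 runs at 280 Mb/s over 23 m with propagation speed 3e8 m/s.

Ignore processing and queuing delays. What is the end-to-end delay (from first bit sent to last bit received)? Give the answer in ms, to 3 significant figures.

152 ms

L = 9000 × 8 = 72000 bits.
Transmission delays (L/R per hop): 25.7143, 0.878049, 0.45, 1.43141, 0.257143 ms; sum = 28.7309 ms.
Propagation delays (d/s per hop): 120, 0.00495, 3.13333, 0.000123333, 7.66667e-05 ms; sum = 123.138 ms.
End-to-end = 152 ms.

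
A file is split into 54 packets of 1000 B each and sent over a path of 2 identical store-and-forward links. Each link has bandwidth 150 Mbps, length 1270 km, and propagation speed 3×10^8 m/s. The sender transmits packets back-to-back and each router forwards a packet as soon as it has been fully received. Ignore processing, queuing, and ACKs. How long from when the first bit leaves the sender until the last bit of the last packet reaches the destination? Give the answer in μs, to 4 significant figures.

Per-hop transmission t_tx = L/R = 8000/150000000 = 53.3333 μs.
Per-hop propagation t_prop = 1270000/300000000 = 4233.33 μs.
Pipeline fill: first packet needs 2·t_tx to clear all hops; remaining 53 packets each add one t_tx.
Total = (2+54-1)·t_tx + 2·t_prop = 55·53.3333 + 2·4233.33 = 11400 μs.

11400 μs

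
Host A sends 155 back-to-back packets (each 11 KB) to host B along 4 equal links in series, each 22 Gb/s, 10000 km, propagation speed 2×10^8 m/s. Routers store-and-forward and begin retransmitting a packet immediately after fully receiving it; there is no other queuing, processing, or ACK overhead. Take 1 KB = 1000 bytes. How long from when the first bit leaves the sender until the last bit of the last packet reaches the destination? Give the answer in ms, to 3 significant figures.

201 ms

Per-hop transmission t_tx = L/R = 88000/22000000000 = 0.004 ms.
Per-hop propagation t_prop = 10000000/200000000 = 50 ms.
Pipeline fill: first packet needs 4·t_tx to clear all hops; remaining 154 packets each add one t_tx.
Total = (4+155-1)·t_tx + 4·t_prop = 158·0.004 + 4·50 = 201 ms.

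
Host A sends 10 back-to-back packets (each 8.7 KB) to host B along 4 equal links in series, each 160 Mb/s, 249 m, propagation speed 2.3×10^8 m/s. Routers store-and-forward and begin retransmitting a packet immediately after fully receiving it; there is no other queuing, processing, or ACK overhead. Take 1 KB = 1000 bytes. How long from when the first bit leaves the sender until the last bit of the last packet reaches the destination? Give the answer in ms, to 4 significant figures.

Per-hop transmission t_tx = L/R = 69600/160000000 = 0.435 ms.
Per-hop propagation t_prop = 249/2.3e+08 = 0.00108261 ms.
Pipeline fill: first packet needs 4·t_tx to clear all hops; remaining 9 packets each add one t_tx.
Total = (4+10-1)·t_tx + 4·t_prop = 13·0.435 + 4·0.00108261 = 5.659 ms.

5.659 ms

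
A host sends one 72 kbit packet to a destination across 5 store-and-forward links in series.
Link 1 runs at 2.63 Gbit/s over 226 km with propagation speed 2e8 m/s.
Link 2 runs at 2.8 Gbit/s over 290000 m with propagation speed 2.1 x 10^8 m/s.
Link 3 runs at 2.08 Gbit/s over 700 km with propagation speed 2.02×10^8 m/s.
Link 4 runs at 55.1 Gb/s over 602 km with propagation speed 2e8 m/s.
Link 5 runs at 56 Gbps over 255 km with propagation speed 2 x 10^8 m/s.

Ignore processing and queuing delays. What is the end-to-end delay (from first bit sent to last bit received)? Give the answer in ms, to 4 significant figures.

L = 72000 bits.
Transmission delays (L/R per hop): 0.0273764, 0.0257143, 0.0346154, 0.00130672, 0.00128571 ms; sum = 0.0902985 ms.
Propagation delays (d/s per hop): 1.13, 1.38095, 3.46535, 3.01, 1.275 ms; sum = 10.2613 ms.
End-to-end = 10.35 ms.

10.35 ms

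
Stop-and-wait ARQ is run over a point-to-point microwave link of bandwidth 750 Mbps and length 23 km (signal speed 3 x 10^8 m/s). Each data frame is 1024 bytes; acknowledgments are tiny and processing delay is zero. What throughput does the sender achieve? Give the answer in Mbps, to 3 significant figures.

49.9 Mbps

t_tx = L/R = 8192/750000000 = 1.09227e-05 s.
t_prop = 23000/300000000 = 7.66667e-05 s; RTT = 0.000153333 s.
Cycle = t_tx + RTT = 0.000164256 s.
Throughput = L / cycle = 8192 / 0.000164256 = 49.9 Mbps.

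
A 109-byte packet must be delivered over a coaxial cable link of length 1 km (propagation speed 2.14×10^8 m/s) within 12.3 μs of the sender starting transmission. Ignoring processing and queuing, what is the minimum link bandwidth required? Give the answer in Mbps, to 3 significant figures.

114 Mbps

L = 872 bits.
Propagation delay = 1000 / 214000000 = 4.6729 μs.
Transmission budget = 12.3 − 4.6729 = 7.6271 μs.
R ≥ L / t_tx = 872 bits / 7.6271e-06 s = 114 Mbps.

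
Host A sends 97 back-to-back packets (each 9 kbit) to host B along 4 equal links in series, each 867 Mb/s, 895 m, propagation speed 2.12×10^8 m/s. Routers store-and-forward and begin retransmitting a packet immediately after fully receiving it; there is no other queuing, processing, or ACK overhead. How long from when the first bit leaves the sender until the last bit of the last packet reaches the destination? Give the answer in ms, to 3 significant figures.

1.05 ms

Per-hop transmission t_tx = L/R = 9000/867000000 = 0.0103806 ms.
Per-hop propagation t_prop = 895/212000000 = 0.0042217 ms.
Pipeline fill: first packet needs 4·t_tx to clear all hops; remaining 96 packets each add one t_tx.
Total = (4+97-1)·t_tx + 4·t_prop = 100·0.0103806 + 4·0.0042217 = 1.05 ms.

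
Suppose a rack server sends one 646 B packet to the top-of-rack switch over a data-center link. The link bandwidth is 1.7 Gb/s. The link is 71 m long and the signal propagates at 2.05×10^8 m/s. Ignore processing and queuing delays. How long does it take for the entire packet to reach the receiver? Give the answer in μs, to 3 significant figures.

3.39 μs

L = 646 × 8 = 5168 bits.
Transmission delay = L/R = 5168 / 1700000000 = 3.04 μs.
Propagation delay = d/s = 71 m / 2.05e+08 m/s = 0.346341 μs.
Total = 3.39 μs.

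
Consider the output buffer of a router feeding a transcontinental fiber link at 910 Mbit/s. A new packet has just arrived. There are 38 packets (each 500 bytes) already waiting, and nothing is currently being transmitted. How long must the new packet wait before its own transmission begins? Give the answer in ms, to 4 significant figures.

Each queued packet: L/R = 4000/910000000 = 0.0043956 ms.
38 queued → 0.167033 ms.
Queuing delay = 0.1670 ms.

0.1670 ms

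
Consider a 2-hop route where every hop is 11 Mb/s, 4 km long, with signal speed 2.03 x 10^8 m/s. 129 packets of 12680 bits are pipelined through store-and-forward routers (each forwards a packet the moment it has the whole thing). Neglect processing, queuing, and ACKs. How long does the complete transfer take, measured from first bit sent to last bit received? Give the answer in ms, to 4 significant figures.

149.9 ms

Per-hop transmission t_tx = L/R = 12680/11000000 = 1.15273 ms.
Per-hop propagation t_prop = 4000/2.03e+08 = 0.0197044 ms.
Pipeline fill: first packet needs 2·t_tx to clear all hops; remaining 128 packets each add one t_tx.
Total = (2+129-1)·t_tx + 2·t_prop = 130·1.15273 + 2·0.0197044 = 149.9 ms.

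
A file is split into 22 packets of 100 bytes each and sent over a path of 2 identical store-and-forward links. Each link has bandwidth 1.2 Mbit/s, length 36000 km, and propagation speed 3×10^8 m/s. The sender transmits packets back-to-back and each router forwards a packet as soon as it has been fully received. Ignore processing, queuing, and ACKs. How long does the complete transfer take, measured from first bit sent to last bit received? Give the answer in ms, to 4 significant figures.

Per-hop transmission t_tx = L/R = 800/1200000 = 0.666667 ms.
Per-hop propagation t_prop = 36000000/300000000 = 120 ms.
Pipeline fill: first packet needs 2·t_tx to clear all hops; remaining 21 packets each add one t_tx.
Total = (2+22-1)·t_tx + 2·t_prop = 23·0.666667 + 2·120 = 255.3 ms.

255.3 ms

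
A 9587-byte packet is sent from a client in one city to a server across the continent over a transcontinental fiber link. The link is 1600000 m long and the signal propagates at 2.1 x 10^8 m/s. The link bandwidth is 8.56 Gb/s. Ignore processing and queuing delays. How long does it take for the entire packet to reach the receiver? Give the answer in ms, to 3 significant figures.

7.63 ms

L = 9587 × 8 = 76696 bits.
Transmission delay = L/R = 76696 / 8.56e+09 = 0.00895981 ms.
Propagation delay = d/s = 1600000 m / 210000000 m/s = 7.61905 ms.
Total = 7.63 ms.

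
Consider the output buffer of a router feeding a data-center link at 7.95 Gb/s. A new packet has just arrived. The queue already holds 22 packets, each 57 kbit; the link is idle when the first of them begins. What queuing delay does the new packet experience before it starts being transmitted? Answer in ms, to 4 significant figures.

0.1577 ms

Each queued packet: L/R = 57000/7950000000 = 0.00716981 ms.
22 queued → 0.157736 ms.
Queuing delay = 0.1577 ms.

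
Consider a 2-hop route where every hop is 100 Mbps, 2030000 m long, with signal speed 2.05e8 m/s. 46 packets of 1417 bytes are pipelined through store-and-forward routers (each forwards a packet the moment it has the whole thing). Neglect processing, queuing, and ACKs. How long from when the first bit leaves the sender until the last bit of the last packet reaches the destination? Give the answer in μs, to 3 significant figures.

25100 μs

Per-hop transmission t_tx = L/R = 11336/100000000 = 113.36 μs.
Per-hop propagation t_prop = 2030000/2.05e+08 = 9902.44 μs.
Pipeline fill: first packet needs 2·t_tx to clear all hops; remaining 45 packets each add one t_tx.
Total = (2+46-1)·t_tx + 2·t_prop = 47·113.36 + 2·9902.44 = 25100 μs.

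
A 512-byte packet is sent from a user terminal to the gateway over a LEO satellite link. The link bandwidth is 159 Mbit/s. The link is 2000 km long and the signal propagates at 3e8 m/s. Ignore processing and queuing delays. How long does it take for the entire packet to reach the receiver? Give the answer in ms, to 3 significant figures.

L = 512 × 8 = 4096 bits.
Transmission delay = L/R = 4096 / 159000000 = 0.025761 ms.
Propagation delay = d/s = 2000000 m / 300000000 m/s = 6.66667 ms.
Total = 6.69 ms.

6.69 ms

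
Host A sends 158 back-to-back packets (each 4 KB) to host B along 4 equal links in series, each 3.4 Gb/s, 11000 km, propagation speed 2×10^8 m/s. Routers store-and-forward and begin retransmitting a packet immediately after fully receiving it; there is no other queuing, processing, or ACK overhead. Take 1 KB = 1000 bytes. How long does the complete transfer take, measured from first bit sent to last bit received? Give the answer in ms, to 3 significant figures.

Per-hop transmission t_tx = L/R = 32000/3400000000 = 0.00941176 ms.
Per-hop propagation t_prop = 11000000/200000000 = 55 ms.
Pipeline fill: first packet needs 4·t_tx to clear all hops; remaining 157 packets each add one t_tx.
Total = (4+158-1)·t_tx + 4·t_prop = 161·0.00941176 + 4·55 = 222 ms.

222 ms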